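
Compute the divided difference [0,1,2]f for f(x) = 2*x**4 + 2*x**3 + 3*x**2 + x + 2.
23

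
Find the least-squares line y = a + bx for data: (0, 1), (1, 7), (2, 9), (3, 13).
a = 9/5, b = 19/5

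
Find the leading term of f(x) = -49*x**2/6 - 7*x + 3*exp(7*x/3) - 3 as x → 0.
343*x**3/54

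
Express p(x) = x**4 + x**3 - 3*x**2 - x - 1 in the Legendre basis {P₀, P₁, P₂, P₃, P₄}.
(-9/5)P₀ + (-2/5)P₁ + (-10/7)P₂ + (2/5)P₃ + (8/35)P₄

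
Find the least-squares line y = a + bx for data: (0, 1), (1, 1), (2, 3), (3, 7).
a = 0, b = 2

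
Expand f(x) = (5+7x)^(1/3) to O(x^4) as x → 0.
5**(1/3) + 7*5**(1/3)*x/15 - 49*5**(1/3)*x**2/225 + 343*5**(1/3)*x**3/2025 + O(x**4)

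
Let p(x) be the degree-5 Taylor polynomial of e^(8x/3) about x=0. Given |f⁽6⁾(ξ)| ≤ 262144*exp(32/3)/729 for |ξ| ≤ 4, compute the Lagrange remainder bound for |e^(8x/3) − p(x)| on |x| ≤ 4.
67108864*exp(32/3)/32805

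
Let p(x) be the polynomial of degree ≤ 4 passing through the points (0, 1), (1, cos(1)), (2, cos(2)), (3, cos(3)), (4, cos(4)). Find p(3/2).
45*cos(2)/64 - 5/128 + 3*cos(4)/128 - 5*cos(3)/32 + 15*cos(1)/32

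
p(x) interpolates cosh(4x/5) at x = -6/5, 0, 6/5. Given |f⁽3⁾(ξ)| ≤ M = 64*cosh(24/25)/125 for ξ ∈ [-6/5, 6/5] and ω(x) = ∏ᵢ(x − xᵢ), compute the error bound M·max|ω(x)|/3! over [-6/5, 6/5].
512*sqrt(3)*cosh(24/25)/15625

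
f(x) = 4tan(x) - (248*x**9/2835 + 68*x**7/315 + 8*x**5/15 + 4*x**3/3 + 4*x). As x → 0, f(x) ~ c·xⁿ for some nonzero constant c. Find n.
11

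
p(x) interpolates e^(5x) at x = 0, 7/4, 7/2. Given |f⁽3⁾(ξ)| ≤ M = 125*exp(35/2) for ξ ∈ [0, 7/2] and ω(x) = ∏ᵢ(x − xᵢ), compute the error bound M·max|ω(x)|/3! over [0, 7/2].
42875*sqrt(3)*exp(35/2)/1728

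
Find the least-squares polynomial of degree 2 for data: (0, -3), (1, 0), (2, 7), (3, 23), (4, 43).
-20/7 + (-11/14)x + (43/14)x²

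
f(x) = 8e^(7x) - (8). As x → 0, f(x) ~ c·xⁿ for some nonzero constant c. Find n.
1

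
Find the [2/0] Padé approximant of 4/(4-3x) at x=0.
9*x**2/16 + 3*x/4 + 1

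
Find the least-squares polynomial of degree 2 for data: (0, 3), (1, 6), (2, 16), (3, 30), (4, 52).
3 + (1/5)x + (3)x²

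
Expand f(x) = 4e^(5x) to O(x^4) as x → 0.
4 + 20*x + 50*x**2 + 250*x**3/3 + O(x**4)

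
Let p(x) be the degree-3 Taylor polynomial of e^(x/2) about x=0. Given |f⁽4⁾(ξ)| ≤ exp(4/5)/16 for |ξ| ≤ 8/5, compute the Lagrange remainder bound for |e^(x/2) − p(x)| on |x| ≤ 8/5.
32*exp(4/5)/1875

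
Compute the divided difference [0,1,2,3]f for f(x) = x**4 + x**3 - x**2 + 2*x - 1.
7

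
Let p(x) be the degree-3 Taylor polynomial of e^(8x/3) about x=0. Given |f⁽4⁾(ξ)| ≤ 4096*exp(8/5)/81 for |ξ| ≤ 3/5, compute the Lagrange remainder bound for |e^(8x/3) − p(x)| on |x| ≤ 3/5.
512*exp(8/5)/1875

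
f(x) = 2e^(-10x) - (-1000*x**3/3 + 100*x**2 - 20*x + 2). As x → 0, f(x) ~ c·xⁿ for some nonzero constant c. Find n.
4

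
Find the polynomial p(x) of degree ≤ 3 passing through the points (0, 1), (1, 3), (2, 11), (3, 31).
x**3 + x + 1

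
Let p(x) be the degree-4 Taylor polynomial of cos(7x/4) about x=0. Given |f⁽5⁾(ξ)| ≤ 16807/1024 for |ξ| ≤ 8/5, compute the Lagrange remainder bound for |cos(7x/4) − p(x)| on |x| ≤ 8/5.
67228/46875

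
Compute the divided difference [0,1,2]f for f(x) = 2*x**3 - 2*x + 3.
6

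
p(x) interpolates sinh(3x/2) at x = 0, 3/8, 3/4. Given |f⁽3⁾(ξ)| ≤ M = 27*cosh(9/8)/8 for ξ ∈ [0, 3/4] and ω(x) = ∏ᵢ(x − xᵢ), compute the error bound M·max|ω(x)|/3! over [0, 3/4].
27*sqrt(3)*cosh(9/8)/4096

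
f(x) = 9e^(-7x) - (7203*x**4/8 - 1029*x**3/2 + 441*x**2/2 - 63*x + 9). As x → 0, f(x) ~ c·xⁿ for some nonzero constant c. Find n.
5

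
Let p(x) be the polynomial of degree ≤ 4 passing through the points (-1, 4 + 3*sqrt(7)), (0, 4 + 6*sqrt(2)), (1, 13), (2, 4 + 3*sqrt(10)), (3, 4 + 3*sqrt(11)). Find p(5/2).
-59/64 - 15*sqrt(7)/128 + 21*sqrt(2)/16 + 105*sqrt(11)/128 + 105*sqrt(10)/32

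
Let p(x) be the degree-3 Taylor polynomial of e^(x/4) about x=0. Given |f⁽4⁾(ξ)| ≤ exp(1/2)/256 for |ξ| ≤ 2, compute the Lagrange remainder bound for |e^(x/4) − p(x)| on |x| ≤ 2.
exp(1/2)/384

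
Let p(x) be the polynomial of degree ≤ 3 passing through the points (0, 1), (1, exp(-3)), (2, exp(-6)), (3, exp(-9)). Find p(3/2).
(-exp(9) - 1 + 9*exp(3) + 9*exp(6))*exp(-9)/16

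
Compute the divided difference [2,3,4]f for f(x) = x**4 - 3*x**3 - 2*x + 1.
28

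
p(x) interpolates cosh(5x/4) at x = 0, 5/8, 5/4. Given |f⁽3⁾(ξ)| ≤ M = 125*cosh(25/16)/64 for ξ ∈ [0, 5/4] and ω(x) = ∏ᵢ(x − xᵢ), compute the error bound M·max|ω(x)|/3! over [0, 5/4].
15625*sqrt(3)*cosh(25/16)/884736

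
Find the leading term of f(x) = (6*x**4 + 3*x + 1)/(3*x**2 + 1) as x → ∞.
2*x**2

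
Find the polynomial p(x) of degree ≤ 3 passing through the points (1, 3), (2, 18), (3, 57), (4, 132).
2*x**3 + x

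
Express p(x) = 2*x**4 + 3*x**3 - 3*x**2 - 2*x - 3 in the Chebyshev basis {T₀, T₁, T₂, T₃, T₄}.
(-15/4)T₀ + (1/4)T₁ + (-1/2)T₂ + (3/4)T₃ + (1/4)T₄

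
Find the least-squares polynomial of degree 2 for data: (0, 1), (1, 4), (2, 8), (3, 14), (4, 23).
6/5 + (7/5)x + x²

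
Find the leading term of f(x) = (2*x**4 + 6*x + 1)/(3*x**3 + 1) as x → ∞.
2*x/3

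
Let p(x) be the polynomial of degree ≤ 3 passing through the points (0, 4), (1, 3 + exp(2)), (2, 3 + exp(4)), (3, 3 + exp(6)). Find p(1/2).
-5*exp(4)/16 + 53/16 + 15*exp(2)/16 + exp(6)/16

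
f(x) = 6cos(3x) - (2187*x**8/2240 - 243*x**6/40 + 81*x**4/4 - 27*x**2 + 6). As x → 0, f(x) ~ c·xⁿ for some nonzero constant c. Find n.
10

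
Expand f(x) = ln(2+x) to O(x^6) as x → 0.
log(2) + x/2 - x**2/8 + x**3/24 - x**4/64 + x**5/160 + O(x**6)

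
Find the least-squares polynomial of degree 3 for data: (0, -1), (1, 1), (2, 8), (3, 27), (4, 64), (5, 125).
-121/126 + (925/756)x + (-55/126)x² + (113/108)x³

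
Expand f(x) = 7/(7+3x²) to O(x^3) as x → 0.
1 - 3*x**2/7 + O(x**3)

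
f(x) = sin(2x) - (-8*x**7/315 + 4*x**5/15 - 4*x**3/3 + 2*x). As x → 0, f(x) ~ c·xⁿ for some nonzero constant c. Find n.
9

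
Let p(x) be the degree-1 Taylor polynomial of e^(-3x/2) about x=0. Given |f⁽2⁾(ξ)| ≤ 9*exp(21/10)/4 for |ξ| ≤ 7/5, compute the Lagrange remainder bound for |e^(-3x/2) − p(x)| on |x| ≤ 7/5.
441*exp(21/10)/200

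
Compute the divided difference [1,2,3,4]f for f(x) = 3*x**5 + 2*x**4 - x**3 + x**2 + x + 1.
214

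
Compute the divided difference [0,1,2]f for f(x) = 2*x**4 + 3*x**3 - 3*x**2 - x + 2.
20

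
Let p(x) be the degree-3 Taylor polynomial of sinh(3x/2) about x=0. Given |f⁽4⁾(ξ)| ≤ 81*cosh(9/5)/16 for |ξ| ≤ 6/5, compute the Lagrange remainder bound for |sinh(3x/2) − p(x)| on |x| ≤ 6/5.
2187*cosh(9/5)/5000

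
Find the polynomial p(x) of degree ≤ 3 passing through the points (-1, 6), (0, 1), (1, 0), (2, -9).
-2*x**3 + 2*x**2 - x + 1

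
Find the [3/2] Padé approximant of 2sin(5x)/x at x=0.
(10 - 175*x**2/6)/(5*x**2/4 + 1)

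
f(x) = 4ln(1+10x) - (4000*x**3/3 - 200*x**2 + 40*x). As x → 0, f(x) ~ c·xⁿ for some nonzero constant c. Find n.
4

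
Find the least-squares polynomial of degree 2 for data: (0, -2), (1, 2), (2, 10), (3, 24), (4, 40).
-74/35 + (71/35)x + (15/7)x²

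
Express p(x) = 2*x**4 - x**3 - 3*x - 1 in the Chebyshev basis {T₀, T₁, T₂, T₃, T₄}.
(-1/4)T₀ + (-15/4)T₁ + T₂ + (-1/4)T₃ + (1/4)T₄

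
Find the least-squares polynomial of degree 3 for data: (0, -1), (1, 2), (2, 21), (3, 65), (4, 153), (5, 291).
-62/63 + (-38/189)x + (307/252)x² + (227/108)x³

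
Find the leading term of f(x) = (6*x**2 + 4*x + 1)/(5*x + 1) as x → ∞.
6*x/5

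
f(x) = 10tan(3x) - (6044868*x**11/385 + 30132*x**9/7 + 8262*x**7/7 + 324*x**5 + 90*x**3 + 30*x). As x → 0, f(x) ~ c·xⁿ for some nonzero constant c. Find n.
13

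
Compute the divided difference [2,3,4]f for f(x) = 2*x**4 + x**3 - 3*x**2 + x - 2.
116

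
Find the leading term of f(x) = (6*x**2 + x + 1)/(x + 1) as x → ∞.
6*x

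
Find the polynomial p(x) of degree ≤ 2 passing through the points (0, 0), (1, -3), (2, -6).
-3*x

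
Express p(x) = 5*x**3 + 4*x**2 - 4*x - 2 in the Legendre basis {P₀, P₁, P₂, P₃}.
(-2/3)P₀ - P₁ + (8/3)P₂ + (2)P₃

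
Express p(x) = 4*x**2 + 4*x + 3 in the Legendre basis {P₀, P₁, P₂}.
(13/3)P₀ + (4)P₁ + (8/3)P₂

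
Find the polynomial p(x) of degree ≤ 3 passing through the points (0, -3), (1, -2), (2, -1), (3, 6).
x**3 - 3*x**2 + 3*x - 3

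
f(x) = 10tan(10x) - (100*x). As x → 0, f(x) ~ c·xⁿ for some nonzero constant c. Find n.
3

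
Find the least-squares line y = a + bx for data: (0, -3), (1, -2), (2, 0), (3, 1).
a = -31/10, b = 7/5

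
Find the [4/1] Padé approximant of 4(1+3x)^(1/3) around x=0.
(4*x**4/3 - 32*x**3/15 + 24*x**2/5 + 64*x/5 + 4)/(11*x/5 + 1)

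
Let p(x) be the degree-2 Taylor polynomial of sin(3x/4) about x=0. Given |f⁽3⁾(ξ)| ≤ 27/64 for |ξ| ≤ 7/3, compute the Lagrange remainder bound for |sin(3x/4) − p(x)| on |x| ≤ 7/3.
343/384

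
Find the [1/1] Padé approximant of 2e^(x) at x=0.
(x + 2)/(1 - x/2)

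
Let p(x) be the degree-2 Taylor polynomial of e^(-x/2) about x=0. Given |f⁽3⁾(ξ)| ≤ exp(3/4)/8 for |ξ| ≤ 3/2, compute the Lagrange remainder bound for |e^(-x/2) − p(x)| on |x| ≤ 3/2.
9*exp(3/4)/128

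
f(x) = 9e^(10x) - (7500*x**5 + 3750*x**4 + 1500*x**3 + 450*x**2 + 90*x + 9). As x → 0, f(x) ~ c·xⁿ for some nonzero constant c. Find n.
6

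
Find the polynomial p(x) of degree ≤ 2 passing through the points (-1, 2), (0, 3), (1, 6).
x**2 + 2*x + 3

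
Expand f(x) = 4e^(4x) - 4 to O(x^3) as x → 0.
16*x + 32*x**2 + O(x**3)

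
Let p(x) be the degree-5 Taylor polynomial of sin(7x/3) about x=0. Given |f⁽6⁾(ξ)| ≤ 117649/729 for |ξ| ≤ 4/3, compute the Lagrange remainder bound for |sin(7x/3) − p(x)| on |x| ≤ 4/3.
30118144/23914845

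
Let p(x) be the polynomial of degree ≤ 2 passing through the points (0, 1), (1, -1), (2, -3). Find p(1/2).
0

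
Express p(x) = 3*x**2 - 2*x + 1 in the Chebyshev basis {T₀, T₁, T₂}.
(5/2)T₀ + (-2)T₁ + (3/2)T₂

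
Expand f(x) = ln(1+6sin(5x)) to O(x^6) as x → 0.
30*x - 450*x**2 + 8875*x**3 - 198750*x**4 + 18990625*x**5/4 + O(x**6)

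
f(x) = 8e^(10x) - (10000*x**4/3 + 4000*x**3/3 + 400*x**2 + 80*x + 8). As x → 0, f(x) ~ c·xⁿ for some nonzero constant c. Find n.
5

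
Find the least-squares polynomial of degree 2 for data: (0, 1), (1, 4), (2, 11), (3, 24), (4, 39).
31/35 + (36/35)x + (15/7)x²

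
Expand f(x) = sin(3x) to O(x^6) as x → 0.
3*x - 9*x**3/2 + 81*x**5/40 + O(x**6)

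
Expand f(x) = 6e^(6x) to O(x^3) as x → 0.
6 + 36*x + 108*x**2 + O(x**3)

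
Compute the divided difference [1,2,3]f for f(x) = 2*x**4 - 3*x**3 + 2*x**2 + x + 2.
34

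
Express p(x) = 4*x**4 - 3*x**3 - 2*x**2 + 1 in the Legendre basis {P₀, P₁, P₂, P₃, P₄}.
(17/15)P₀ + (-9/5)P₁ + (20/21)P₂ + (-6/5)P₃ + (32/35)P₄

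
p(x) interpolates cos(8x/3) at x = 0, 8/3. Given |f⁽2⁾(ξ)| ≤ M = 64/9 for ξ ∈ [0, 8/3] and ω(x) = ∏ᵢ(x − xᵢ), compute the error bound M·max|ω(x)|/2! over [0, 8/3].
512/81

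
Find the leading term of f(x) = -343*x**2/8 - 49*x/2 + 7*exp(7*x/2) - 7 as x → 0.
2401*x**3/48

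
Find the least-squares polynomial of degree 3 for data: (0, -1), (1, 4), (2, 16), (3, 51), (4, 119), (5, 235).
-58/63 + (1825/378)x + (-607/252)x² + (235/108)x³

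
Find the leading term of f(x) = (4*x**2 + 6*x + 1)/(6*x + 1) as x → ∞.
2*x/3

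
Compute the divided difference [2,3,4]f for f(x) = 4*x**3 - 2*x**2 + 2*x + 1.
34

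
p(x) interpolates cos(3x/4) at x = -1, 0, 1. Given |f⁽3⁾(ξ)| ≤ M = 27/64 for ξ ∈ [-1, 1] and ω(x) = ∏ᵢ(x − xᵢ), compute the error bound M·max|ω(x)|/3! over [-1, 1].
sqrt(3)/64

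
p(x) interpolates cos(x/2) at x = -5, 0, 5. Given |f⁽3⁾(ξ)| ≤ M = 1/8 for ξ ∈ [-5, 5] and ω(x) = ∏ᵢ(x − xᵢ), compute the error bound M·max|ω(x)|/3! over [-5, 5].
125*sqrt(3)/216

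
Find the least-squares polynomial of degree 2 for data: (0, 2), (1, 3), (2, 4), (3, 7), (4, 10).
72/35 + (2/7)x + (3/7)x²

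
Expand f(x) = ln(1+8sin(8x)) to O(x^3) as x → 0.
64*x - 2048*x**2 + O(x**3)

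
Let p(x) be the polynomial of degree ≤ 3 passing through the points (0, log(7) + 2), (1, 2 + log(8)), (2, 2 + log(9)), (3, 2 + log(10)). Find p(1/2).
2 + log(4*2**(7/8)*3**(3/8)*5**(1/16)*7**(5/16)/3)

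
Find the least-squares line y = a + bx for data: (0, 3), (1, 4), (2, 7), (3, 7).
a = 3, b = 3/2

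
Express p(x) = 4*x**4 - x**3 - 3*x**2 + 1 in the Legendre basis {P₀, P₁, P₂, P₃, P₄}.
(4/5)P₀ + (-3/5)P₁ + (2/7)P₂ + (-2/5)P₃ + (32/35)P₄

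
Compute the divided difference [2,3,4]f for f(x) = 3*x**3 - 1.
27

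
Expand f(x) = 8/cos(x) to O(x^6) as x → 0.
8 + 4*x**2 + 5*x**4/3 + O(x**6)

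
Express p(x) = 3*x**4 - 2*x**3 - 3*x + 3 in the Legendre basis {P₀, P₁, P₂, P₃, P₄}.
(18/5)P₀ + (-21/5)P₁ + (12/7)P₂ + (-4/5)P₃ + (24/35)P₄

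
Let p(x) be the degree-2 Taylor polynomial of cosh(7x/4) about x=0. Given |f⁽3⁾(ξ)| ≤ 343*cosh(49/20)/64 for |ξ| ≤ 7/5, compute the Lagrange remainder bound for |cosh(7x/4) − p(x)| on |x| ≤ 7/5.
117649*cosh(49/20)/48000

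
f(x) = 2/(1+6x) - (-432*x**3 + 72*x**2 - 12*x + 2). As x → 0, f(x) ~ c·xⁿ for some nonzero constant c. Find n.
4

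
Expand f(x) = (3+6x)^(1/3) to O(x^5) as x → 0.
3**(1/3) + 2*3**(1/3)*x/3 - 4*3**(1/3)*x**2/9 + 40*3**(1/3)*x**3/81 - 160*3**(1/3)*x**4/243 + O(x**5)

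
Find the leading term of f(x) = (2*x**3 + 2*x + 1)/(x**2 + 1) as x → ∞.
2*x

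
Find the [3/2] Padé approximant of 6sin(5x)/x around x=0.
(30 - 175*x**2/2)/(5*x**2/4 + 1)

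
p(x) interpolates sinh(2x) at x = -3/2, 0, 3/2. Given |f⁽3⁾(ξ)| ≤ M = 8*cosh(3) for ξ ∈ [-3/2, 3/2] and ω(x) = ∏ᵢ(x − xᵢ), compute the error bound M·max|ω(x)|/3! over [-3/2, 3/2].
sqrt(3)*cosh(3)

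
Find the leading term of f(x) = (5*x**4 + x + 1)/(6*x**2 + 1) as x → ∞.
5*x**2/6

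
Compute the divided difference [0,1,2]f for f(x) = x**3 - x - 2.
3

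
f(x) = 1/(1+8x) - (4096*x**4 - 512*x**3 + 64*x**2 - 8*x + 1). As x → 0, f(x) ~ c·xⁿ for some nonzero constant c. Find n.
5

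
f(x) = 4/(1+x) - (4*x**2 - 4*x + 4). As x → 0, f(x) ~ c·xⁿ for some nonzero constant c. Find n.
3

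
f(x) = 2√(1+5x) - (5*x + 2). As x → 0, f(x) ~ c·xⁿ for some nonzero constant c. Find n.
2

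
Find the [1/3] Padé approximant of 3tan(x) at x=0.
3*x/(1 - x**2/3)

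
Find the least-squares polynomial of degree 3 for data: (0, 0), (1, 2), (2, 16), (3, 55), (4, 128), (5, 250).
-2/63 + (-23/189)x + (13/63)x² + (53/27)x³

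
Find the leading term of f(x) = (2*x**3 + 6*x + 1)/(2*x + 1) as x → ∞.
x**2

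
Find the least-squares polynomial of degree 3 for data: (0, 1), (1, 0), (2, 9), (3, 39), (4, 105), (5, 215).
67/63 + (-835/378)x + (-239/252)x² + (215/108)x³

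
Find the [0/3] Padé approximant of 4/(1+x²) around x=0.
4/(x**2 + 1)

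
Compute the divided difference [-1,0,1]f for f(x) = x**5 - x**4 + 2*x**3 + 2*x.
-1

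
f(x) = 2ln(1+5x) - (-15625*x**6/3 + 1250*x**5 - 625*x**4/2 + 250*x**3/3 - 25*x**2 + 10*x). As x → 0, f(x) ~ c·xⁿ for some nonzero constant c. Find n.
7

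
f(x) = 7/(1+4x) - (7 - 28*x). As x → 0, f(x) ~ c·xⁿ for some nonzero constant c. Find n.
2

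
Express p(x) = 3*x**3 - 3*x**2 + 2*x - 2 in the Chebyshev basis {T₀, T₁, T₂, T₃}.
(-7/2)T₀ + (17/4)T₁ + (-3/2)T₂ + (3/4)T₃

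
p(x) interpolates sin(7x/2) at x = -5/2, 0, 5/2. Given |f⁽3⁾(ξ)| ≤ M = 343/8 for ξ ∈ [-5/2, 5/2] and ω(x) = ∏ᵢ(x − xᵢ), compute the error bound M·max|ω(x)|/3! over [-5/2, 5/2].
42875*sqrt(3)/1728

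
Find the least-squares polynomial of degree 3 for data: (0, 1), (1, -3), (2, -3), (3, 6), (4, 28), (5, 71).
115/126 + (-391/108)x + (-61/63)x² + (97/108)x³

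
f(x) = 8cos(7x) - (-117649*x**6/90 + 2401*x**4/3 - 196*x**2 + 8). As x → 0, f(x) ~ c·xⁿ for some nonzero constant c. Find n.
8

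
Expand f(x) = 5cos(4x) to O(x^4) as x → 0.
5 - 40*x**2 + O(x**4)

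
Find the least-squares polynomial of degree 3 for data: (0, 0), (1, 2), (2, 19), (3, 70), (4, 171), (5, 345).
-13/126 + (997/756)x + (-533/252)x² + (169/54)x³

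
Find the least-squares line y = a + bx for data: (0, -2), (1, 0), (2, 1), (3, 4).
a = -21/10, b = 19/10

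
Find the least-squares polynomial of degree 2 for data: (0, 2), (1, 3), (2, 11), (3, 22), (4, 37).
57/35 + (3/70)x + (31/14)x²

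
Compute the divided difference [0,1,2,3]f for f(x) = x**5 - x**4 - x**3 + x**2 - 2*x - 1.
18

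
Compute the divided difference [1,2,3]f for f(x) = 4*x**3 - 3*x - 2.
24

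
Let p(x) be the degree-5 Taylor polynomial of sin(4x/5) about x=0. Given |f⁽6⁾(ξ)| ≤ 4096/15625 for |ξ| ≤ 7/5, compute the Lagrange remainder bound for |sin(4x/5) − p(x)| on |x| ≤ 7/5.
30118144/10986328125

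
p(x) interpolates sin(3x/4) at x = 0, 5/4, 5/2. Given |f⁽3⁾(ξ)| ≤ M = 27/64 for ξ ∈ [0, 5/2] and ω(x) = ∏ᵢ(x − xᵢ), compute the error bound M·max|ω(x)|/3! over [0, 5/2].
125*sqrt(3)/4096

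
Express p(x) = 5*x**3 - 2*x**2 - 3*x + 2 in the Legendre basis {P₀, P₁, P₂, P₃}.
(4/3)P₀ + (-4/3)P₂ + (2)P₃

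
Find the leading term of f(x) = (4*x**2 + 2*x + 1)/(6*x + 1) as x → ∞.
2*x/3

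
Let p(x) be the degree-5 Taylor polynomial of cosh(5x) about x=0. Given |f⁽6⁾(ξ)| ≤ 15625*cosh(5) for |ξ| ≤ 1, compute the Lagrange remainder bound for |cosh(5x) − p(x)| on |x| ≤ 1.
3125*cosh(5)/144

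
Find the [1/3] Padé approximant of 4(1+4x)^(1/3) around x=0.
(40*x/3 + 4)/(64*x**3/81 - 8*x**2/9 + 2*x + 1)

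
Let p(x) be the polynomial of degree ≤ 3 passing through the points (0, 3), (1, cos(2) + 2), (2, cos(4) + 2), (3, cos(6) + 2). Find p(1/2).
15*cos(2)/16 + cos(6)/16 - 5*cos(4)/16 + 37/16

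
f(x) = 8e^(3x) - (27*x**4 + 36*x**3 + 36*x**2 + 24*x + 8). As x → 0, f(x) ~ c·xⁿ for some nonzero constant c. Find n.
5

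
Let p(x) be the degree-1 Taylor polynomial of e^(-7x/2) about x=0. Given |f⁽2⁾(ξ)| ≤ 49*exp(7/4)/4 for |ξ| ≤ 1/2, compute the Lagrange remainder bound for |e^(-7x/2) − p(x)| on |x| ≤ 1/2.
49*exp(7/4)/32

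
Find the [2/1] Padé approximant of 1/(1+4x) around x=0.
1/(4*x + 1)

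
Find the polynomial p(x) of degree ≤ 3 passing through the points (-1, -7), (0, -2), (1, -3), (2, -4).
x**3 - 3*x**2 + x - 2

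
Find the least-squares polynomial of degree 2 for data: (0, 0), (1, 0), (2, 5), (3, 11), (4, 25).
1/7 + (-153/70)x + (29/14)x²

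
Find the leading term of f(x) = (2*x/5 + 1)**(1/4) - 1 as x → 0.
x/10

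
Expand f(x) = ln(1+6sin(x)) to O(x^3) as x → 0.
6*x - 18*x**2 + O(x**3)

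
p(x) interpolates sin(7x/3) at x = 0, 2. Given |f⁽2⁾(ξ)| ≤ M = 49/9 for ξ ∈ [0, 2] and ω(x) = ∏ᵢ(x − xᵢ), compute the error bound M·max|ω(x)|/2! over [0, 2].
49/18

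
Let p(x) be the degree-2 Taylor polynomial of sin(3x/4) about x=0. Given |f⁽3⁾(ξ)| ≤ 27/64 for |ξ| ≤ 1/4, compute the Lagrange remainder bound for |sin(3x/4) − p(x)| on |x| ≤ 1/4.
9/8192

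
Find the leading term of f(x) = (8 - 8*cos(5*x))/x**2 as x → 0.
100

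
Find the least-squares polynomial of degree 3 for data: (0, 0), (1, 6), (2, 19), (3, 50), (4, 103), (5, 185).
23/126 + (2185/756)x + (295/252)x² + (61/54)x³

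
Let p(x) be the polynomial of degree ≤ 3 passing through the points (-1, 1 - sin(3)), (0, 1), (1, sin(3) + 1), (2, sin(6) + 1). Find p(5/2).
35*sin(6)/16 - 15*sin(3)/8 + 1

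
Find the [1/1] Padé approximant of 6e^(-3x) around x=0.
(6 - 9*x)/(3*x/2 + 1)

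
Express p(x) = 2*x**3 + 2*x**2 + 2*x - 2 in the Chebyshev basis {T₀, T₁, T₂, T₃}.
-T₀ + (7/2)T₁ + T₂ + (1/2)T₃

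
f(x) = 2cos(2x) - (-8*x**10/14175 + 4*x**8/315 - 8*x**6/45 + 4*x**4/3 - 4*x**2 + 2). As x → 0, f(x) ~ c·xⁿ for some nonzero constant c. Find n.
12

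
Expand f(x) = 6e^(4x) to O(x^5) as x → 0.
6 + 24*x + 48*x**2 + 64*x**3 + 64*x**4 + O(x**5)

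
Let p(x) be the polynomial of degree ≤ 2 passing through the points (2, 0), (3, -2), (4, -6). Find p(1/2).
-3/4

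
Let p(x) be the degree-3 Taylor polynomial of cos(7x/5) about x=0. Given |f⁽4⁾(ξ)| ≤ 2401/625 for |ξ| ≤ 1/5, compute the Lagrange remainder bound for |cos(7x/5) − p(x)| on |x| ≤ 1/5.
2401/9375000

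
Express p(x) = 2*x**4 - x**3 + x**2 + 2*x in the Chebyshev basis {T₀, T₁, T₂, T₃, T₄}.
(5/4)T₀ + (5/4)T₁ + (3/2)T₂ + (-1/4)T₃ + (1/4)T₄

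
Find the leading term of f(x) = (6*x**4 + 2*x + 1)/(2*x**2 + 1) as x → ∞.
3*x**2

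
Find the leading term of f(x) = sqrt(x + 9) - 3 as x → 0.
x/6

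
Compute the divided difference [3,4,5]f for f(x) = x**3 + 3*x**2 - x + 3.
15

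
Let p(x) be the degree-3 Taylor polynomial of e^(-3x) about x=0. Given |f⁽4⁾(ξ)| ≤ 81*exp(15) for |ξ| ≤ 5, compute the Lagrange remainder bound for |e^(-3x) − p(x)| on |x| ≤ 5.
16875*exp(15)/8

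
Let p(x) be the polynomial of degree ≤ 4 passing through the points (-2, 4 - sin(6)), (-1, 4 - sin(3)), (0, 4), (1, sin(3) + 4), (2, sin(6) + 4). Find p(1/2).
-sin(6)/16 + 5*sin(3)/8 + 4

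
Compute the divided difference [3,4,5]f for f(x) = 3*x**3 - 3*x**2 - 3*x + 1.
33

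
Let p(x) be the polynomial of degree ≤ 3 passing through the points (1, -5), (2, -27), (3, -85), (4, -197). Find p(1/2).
-15/8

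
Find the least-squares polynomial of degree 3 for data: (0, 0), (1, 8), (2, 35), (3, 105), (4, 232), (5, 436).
13/63 + (451/189)x + (100/63)x² + (83/27)x³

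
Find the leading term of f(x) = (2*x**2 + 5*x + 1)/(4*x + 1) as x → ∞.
x/2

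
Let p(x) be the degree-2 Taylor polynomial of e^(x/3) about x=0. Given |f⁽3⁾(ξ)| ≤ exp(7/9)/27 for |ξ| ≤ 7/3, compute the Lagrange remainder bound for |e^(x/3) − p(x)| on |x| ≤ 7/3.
343*exp(7/9)/4374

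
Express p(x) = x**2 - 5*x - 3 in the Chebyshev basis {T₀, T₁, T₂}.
(-5/2)T₀ + (-5)T₁ + (1/2)T₂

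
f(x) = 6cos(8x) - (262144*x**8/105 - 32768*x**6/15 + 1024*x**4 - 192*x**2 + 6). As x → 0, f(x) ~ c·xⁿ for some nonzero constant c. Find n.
10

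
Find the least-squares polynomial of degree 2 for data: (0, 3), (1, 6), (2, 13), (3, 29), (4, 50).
113/35 + (-81/70)x + (45/14)x²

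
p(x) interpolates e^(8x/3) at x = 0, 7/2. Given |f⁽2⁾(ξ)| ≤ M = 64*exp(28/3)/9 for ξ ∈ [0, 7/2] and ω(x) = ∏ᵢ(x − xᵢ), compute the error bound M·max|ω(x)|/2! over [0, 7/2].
98*exp(28/3)/9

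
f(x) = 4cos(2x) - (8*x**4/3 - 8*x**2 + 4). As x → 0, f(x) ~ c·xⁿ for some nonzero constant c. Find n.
6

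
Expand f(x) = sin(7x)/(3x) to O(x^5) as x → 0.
7/3 - 343*x**2/18 + 16807*x**4/360 + O(x**5)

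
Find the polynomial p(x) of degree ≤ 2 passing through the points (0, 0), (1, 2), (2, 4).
2*x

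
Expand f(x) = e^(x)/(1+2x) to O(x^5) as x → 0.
1 - x + 5*x**2/2 - 29*x**3/6 + 233*x**4/24 + O(x**5)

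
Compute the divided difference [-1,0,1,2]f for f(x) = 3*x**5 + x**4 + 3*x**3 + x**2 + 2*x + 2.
20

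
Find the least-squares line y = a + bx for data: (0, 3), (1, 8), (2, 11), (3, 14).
a = 18/5, b = 18/5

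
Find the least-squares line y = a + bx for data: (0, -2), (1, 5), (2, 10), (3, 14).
a = -6/5, b = 53/10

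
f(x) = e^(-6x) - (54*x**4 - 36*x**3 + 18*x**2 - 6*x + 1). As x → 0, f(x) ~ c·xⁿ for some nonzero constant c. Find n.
5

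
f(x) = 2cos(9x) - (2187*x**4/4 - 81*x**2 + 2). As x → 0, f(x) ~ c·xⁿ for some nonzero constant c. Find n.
6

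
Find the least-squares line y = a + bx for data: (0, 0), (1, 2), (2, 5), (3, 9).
a = -1/2, b = 3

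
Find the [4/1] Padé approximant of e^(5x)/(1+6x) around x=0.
(9858125*x**4/326616 + 815875*x**3/40827 + 341475*x**2/27218 + 67420*x/13609 + 1)/(81029*x/13609 + 1)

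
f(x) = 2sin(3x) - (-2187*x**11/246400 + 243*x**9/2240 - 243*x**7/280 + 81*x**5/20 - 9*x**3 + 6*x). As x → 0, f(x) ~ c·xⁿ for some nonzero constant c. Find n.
13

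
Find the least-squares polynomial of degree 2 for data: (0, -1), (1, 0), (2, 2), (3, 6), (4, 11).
-34/35 + (1/7)x + (5/7)x²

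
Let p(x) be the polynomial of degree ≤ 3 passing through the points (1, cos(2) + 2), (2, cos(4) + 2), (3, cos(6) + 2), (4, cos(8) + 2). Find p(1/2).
35*cos(2)/16 - 5*cos(8)/16 + 21*cos(6)/16 - 35*cos(4)/16 + 2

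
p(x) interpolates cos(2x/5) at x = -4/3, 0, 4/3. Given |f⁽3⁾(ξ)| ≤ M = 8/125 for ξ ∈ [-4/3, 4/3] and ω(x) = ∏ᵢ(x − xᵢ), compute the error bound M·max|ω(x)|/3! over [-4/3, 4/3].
512*sqrt(3)/91125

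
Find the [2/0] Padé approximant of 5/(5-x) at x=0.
x**2/25 + x/5 + 1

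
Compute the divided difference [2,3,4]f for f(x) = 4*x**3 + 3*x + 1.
36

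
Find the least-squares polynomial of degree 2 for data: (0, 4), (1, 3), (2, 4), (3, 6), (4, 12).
29/7 + (-167/70)x + (15/14)x²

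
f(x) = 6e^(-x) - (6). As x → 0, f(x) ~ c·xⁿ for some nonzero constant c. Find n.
1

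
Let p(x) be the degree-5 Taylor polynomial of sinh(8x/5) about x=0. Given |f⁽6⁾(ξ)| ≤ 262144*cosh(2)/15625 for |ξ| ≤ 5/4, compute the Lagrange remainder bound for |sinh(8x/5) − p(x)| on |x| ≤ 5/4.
4*cosh(2)/45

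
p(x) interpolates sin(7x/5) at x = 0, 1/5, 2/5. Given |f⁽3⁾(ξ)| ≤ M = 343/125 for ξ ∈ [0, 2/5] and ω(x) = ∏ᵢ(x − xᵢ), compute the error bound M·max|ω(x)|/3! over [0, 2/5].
343*sqrt(3)/421875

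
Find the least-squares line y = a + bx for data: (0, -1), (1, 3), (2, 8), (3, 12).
a = -11/10, b = 22/5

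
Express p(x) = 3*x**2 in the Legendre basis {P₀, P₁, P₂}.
P₀ + (2)P₂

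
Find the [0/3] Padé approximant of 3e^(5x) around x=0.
3/(-125*x**3/6 + 25*x**2/2 - 5*x + 1)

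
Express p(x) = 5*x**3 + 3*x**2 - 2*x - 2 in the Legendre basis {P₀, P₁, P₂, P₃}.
-P₀ + P₁ + (2)P₂ + (2)P₃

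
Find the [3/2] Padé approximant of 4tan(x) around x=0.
4*x*(15 - x**2)/(15*(1 - 2*x**2/5))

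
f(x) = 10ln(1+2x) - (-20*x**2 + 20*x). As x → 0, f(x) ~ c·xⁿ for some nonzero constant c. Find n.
3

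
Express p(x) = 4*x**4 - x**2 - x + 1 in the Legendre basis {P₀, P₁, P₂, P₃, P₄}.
(22/15)P₀ - P₁ + (34/21)P₂ + (32/35)P₄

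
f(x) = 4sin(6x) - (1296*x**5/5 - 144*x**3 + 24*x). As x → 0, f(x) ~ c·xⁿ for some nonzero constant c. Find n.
7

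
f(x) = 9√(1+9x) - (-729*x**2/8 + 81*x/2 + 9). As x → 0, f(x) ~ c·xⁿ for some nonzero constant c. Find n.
3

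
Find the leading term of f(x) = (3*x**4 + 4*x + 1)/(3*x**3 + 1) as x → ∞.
x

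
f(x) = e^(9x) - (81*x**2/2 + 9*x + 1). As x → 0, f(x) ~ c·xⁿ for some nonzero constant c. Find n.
3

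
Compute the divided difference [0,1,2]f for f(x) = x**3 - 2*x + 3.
3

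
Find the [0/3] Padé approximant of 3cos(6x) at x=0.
3/(18*x**2 + 1)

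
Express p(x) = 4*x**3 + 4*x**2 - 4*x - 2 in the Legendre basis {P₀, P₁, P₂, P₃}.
(-2/3)P₀ + (-8/5)P₁ + (8/3)P₂ + (8/5)P₃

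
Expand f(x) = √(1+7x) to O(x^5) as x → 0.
1 + 7*x/2 - 49*x**2/8 + 343*x**3/16 - 12005*x**4/128 + O(x**5)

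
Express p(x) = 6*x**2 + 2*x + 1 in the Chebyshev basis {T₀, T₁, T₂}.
(4)T₀ + (2)T₁ + (3)T₂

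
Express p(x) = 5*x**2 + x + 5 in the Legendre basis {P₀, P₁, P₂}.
(20/3)P₀ + P₁ + (10/3)P₂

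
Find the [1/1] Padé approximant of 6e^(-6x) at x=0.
(6 - 18*x)/(3*x + 1)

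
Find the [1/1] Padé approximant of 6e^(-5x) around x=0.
(6 - 15*x)/(5*x/2 + 1)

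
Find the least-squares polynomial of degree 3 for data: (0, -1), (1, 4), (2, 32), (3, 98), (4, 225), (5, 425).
-61/63 + (-7/27)x + (587/252)x² + (319/108)x³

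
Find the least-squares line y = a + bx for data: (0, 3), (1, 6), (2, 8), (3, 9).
a = 7/2, b = 2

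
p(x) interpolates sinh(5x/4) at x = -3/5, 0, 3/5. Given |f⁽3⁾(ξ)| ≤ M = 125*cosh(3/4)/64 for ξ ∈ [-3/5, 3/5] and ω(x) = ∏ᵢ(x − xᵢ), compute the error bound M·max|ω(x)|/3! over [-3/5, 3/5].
sqrt(3)*cosh(3/4)/64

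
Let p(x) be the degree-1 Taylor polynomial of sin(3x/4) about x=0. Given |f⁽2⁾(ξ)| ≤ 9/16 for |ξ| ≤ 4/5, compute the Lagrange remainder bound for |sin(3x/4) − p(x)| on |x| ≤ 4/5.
9/50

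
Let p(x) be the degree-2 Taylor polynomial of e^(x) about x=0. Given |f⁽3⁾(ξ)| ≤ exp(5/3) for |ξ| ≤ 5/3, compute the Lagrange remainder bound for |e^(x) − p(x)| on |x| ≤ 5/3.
125*exp(5/3)/162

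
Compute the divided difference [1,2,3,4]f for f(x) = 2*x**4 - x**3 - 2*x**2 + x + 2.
19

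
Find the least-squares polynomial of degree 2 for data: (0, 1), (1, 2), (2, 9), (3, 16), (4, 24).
2/5 + (2)x + x²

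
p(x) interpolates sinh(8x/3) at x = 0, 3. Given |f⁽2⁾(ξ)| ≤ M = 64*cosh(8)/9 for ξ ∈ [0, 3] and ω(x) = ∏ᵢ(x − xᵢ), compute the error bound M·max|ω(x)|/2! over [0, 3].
8*cosh(8)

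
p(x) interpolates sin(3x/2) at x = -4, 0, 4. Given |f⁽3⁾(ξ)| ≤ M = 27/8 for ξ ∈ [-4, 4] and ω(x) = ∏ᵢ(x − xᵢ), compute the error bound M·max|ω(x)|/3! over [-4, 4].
8*sqrt(3)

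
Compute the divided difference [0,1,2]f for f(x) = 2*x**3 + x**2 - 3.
7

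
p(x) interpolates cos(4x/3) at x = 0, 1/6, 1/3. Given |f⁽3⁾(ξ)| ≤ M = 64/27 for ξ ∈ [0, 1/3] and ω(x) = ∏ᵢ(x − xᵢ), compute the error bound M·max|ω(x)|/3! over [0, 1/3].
8*sqrt(3)/19683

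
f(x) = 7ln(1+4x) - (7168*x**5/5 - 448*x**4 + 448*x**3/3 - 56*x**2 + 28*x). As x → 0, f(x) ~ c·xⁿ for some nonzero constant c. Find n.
6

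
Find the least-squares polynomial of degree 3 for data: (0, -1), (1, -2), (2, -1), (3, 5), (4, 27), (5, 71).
-73/63 + (841/378)x + (-937/252)x² + (133/108)x³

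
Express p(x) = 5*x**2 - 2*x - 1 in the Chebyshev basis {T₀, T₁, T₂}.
(3/2)T₀ + (-2)T₁ + (5/2)T₂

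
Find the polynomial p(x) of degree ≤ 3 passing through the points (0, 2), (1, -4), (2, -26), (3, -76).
-2*x**3 - 2*x**2 - 2*x + 2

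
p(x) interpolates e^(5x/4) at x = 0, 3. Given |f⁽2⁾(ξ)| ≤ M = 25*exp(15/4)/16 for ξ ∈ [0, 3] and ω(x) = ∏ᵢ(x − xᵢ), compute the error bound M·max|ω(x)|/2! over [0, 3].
225*exp(15/4)/128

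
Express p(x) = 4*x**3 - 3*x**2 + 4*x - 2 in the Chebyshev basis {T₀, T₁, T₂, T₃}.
(-7/2)T₀ + (7)T₁ + (-3/2)T₂ + T₃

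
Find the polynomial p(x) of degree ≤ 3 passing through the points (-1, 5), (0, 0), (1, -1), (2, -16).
-3*x**3 + 2*x**2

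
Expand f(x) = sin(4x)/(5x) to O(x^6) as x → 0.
4/5 - 32*x**2/15 + 128*x**4/75 + O(x**6)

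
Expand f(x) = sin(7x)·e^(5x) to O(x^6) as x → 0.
7*x + 35*x**2 + 91*x**3/3 - 140*x**4 - 11767*x**5/30 + O(x**6)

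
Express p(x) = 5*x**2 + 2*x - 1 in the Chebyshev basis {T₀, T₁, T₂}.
(3/2)T₀ + (2)T₁ + (5/2)T₂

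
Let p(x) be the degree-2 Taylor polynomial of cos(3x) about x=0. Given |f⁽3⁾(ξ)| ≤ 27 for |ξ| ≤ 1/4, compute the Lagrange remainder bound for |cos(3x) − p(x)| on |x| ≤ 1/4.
9/128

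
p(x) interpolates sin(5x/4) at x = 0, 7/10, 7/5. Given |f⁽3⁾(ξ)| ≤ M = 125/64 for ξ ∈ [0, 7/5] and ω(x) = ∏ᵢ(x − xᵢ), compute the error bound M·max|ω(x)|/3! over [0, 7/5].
343*sqrt(3)/13824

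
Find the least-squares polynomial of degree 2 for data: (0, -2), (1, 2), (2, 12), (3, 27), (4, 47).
-74/35 + (121/70)x + (37/14)x²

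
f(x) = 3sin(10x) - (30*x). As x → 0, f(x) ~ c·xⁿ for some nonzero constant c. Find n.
3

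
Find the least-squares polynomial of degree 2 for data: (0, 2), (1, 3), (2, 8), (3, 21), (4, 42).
86/35 + (-137/35)x + (24/7)x²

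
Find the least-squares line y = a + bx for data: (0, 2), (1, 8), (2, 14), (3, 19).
a = 11/5, b = 57/10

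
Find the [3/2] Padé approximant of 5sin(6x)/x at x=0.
(30 - 126*x**2)/(9*x**2/5 + 1)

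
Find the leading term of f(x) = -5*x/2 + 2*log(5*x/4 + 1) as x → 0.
-25*x**2/16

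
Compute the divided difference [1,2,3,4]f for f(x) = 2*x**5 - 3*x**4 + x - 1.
100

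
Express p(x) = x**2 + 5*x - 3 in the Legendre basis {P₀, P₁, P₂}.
(-8/3)P₀ + (5)P₁ + (2/3)P₂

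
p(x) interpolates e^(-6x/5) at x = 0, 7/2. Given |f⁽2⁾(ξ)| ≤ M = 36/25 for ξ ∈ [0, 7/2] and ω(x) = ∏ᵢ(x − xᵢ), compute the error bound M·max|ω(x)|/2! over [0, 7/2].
441/200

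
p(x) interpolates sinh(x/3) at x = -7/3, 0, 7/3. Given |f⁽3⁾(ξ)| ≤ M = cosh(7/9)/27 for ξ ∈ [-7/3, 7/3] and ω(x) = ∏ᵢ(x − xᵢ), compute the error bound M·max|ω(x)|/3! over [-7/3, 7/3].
343*sqrt(3)*cosh(7/9)/19683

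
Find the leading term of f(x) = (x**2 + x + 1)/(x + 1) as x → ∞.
x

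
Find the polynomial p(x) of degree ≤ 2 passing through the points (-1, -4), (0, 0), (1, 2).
-x**2 + 3*x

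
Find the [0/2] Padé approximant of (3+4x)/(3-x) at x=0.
1/(20*x**2/9 - 5*x/3 + 1)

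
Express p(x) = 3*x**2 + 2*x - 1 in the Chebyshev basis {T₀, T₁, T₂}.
(1/2)T₀ + (2)T₁ + (3/2)T₂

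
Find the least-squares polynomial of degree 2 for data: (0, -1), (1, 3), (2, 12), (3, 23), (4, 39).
-38/35 + (18/7)x + (13/7)x²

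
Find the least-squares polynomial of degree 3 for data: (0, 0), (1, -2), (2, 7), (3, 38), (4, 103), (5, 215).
-1/14 + (-81/28)x + (-23/28)x² + (2)x³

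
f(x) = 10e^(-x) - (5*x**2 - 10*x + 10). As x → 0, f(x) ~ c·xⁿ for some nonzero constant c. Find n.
3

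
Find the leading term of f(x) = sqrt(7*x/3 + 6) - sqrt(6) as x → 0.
7*sqrt(6)*x/36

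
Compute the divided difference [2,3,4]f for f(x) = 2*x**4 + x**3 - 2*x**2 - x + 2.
117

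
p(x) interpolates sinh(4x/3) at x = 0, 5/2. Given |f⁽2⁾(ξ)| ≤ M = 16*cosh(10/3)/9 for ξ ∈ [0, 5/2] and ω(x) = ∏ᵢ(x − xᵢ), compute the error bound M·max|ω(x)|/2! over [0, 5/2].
25*cosh(10/3)/18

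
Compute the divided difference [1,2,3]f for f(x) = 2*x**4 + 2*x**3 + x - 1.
62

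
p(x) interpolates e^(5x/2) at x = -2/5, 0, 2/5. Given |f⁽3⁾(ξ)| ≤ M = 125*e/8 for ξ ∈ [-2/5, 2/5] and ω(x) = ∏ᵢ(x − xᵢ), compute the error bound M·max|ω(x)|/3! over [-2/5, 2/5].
sqrt(3)*e/27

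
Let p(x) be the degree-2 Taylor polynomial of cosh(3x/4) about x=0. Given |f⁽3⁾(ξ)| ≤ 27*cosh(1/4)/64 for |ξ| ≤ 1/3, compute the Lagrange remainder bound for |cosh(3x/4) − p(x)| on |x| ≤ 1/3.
cosh(1/4)/384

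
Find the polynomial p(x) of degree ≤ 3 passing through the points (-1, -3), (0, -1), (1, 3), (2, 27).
3*x**3 + x**2 - 1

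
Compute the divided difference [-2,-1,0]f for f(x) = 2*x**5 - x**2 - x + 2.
-31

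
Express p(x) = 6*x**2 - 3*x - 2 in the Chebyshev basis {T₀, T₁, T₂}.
T₀ + (-3)T₁ + (3)T₂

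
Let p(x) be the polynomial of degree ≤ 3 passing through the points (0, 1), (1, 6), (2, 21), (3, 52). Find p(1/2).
21/8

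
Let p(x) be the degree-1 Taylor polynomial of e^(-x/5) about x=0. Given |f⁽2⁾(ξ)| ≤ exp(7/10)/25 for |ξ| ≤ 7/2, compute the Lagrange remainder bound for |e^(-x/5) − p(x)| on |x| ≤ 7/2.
49*exp(7/10)/200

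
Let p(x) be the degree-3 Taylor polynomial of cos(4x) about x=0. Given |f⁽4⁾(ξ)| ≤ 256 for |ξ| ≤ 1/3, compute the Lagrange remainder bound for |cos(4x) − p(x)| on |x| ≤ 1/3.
32/243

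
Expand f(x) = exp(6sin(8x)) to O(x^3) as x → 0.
1 + 48*x + 1152*x**2 + O(x**3)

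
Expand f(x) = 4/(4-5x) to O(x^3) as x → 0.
1 + 5*x/4 + 25*x**2/16 + O(x**3)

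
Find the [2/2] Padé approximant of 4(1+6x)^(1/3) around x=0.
(112*x**2/3 + 28*x + 4)/(10*x**2/3 + 5*x + 1)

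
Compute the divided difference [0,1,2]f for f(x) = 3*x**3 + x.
9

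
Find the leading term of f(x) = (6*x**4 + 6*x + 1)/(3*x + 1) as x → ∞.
2*x**3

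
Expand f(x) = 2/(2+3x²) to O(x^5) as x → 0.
1 - 3*x**2/2 + 9*x**4/4 + O(x**5)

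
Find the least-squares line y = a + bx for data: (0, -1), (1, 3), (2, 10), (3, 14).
a = -13/10, b = 26/5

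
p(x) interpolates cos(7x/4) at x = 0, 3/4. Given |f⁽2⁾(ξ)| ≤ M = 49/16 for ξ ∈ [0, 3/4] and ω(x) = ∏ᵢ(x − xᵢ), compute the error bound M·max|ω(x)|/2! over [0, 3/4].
441/2048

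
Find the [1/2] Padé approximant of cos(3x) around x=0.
1/(9*x**2/2 + 1)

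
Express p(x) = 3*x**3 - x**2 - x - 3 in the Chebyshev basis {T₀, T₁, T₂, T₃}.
(-7/2)T₀ + (5/4)T₁ + (-1/2)T₂ + (3/4)T₃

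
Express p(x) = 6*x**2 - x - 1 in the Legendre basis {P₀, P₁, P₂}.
P₀ - P₁ + (4)P₂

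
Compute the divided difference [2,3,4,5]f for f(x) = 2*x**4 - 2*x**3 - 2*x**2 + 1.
26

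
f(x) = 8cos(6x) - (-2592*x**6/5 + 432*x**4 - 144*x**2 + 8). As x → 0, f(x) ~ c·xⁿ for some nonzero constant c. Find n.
8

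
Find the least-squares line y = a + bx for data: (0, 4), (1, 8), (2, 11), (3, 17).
a = 37/10, b = 21/5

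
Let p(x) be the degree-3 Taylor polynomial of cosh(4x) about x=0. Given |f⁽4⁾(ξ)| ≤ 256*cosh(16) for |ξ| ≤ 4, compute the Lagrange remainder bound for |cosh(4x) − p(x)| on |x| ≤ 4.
8192*cosh(16)/3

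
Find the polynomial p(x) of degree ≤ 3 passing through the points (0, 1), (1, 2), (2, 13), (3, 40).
x**3 + 2*x**2 - 2*x + 1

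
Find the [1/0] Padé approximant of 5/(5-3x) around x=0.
3*x/5 + 1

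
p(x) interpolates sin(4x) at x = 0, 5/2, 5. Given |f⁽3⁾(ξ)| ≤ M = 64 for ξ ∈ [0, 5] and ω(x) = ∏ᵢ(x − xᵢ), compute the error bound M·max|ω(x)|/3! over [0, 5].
1000*sqrt(3)/27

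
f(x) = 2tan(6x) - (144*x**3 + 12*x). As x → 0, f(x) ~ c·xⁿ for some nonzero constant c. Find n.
5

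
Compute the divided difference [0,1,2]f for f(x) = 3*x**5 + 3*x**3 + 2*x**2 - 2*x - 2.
56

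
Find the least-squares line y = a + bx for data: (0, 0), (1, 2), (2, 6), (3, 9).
a = -2/5, b = 31/10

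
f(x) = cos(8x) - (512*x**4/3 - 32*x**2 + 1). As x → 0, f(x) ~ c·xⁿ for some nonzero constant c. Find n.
6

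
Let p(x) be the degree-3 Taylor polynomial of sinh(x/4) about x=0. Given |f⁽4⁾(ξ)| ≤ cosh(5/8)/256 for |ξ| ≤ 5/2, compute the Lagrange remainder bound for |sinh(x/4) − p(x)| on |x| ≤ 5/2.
625*cosh(5/8)/98304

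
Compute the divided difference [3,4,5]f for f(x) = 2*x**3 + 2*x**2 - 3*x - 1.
26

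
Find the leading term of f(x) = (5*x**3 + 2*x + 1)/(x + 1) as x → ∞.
5*x**2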